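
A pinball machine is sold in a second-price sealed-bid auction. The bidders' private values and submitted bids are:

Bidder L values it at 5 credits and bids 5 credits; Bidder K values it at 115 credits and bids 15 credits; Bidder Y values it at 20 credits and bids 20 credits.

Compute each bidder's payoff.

Sorted high to low: Bidder Y 20 credits, then Bidder K 15 credits, then Bidder L 5 credits.
Bidder Y has the top bid and wins; the price is the second-highest bid, 15 credits.
Bidder Y's payoff = 20 credits − 15 credits = 5 credits. All other bidders lose, so their payoff is 0.

Bidder L 0 credits, Bidder K 0 credits, Bidder Y 5 credits.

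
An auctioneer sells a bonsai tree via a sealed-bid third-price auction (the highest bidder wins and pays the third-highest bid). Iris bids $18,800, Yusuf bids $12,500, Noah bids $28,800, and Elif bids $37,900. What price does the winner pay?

Price paid: $18,800.

Sorted high to low: Elif $37,900, then Noah $28,800, then Iris $18,800, then Yusuf $12,500.
Elif is the highest bidder, so Elif wins.
Under the third-price rule, the price is the third-highest bid: $18,800.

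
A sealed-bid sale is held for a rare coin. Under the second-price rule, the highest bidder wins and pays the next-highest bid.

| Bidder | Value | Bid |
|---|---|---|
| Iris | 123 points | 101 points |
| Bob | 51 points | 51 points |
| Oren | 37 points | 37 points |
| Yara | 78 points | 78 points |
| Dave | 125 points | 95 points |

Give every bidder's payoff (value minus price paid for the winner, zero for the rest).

Iris 28 points, Bob 0 points, Oren 0 points, Yara 0 points, Dave 0 points.

Ordered from highest: Iris 101 points, then Dave 95 points, then Yara 78 points, then Bob 51 points, then Oren 37 points.
Iris has the top bid and wins; the price is the second-highest bid, 95 points.
Iris's payoff = 123 points − 95 points = 28 points. All other bidders lose, so their payoff is 0.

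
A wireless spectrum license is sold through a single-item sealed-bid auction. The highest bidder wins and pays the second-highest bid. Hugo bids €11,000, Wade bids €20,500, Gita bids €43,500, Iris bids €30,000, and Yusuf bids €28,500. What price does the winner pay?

Price paid: €30,000.

Ranking the bids: Gita €43,500; Iris €30,000; Yusuf €28,500; Wade €20,500; Hugo €11,000.
Gita has the highest bid, so Gita wins.
The second-highest bid is €30,000, so that is what Gita pays.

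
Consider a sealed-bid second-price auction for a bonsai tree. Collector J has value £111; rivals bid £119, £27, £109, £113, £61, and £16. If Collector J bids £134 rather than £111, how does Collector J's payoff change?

The highest competing bid is £119.
Bidding truthfully at £111: the top bid is £119 (a rival), so Collector J loses. Payoff = £0.
Bidding £134: Collector J has the top bid, wins, and pays the second-highest bid £119. Payoff = £111 − £119 = -£8.
Change = -£8 − £0 = -£8.

-£8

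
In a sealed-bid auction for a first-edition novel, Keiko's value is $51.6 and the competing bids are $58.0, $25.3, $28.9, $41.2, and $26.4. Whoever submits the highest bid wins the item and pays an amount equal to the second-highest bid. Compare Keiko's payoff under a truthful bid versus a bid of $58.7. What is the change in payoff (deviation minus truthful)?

The highest competing bid is $58.0.
Bidding truthfully at $51.6: the top bid is $58.0 (a rival), so Keiko loses. Payoff = $0.0.
Bidding $58.7: Keiko has the top bid, wins, and pays the second-highest bid $58.0. Payoff = $51.6 − $58.0 = -$6.4.
Change = -$6.4 − $0.0 = -$6.4.
Deviating from a truthful bid can only lose payoff in a second-price auction — never gain.

Payoff change: -$6.4.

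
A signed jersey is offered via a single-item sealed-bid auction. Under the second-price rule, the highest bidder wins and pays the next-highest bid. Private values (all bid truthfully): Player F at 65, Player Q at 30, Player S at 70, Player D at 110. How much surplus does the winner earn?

Bids in descending order: Player D 110, then Player S 70, then Player F 65, then Player Q 30.
Player D wins with the top bid and pays the second-highest, 70.
Surplus = 110 − 70 = 40.

40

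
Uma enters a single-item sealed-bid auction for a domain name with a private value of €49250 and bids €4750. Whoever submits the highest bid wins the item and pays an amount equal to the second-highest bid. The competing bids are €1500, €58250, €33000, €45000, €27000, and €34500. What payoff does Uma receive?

Highest competing bid: €58250.
Uma's bid €4750 is not the highest, so Uma loses, pays nothing, and earns zero payoff.

Payoff = €0.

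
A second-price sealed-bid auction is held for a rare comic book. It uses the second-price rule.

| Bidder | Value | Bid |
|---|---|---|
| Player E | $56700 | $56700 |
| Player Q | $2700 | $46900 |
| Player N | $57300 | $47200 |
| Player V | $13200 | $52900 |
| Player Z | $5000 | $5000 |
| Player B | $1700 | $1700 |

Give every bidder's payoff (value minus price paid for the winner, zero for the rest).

Ranking the bids: Player E $56700, then Player V $52900, then Player N $47200, then Player Q $46900, then Player Z $5000, then Player B $1700.
Player E has the top bid and wins; the price is the second-highest bid, $52900.
Player E's payoff = $56700 − $52900 = $3800. All other bidders lose, so their payoff is 0.

Payoffs: Player E $3800, Player Q $0, Player N $0, Player V $0, Player Z $0, Player B $0.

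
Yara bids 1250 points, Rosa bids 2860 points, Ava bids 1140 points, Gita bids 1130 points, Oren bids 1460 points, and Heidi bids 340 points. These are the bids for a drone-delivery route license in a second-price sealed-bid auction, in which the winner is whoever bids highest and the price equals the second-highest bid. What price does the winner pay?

Ordered from highest: Rosa 2860 points > Oren 1460 points > Yara 1250 points > Ava 1140 points > Gita 1130 points > Heidi 340 points.
Rosa is the highest bidder, so Rosa wins.
Under the second-price rule, the price is the second-highest bid: 1460 points.

1460 points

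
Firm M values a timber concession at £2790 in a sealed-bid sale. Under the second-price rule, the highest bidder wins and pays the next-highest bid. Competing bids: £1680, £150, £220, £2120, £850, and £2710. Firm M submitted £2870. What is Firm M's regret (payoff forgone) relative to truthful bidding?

Regret: £0.

The highest competing bid is £2710.
Bidding truthfully at £2790: Firm M has the top bid, wins, and pays the second-highest bid £2710. Payoff = £2790 − £2710 = £80.
Bidding £2870: Firm M has the top bid, wins, and pays the second-highest bid £2710. Payoff = £2790 − £2710 = £80.
Regret = truthful payoff − actual payoff = £80 − £80 = £0.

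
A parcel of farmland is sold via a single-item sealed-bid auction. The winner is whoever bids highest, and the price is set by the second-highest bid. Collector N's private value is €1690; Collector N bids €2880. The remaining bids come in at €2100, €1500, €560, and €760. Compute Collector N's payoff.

Highest competing bid: €2100.
Collector N's bid €2880 is the highest overall, so Collector N wins and pays the second-highest bid, €2100.
Payoff = value − price = €1690 − €2100 = -€410.
Overbidding won the item at a price above value — truthful bidding would have avoided this loss.

Payoff = -€410.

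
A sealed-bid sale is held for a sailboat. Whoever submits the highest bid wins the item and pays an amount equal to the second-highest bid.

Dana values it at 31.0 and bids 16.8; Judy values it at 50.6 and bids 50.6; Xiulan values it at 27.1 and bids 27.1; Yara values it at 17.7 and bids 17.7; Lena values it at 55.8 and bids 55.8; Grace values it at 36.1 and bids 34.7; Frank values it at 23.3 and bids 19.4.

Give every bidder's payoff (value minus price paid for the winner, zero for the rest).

Payoffs: Dana 0.0, Judy 0.0, Xiulan 0.0, Yara 0.0, Lena 5.2, Grace 0.0, Frank 0.0.

Ranking the bids: Lena 55.8, then Judy 50.6, then Grace 34.7, then Xiulan 27.1, then Frank 19.4, then Yara 17.7, then Dana 16.8.
Lena has the top bid and wins; the price is the second-highest bid, 50.6.
Lena's payoff = 55.8 − 50.6 = 5.2. All other bidders lose, so their payoff is 0.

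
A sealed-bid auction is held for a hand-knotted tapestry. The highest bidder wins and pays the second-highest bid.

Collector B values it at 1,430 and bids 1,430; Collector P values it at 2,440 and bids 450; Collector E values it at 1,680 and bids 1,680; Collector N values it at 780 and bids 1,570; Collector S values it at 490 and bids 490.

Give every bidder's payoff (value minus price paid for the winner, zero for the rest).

Collector B 0, Collector P 0, Collector E 110, Collector N 0, Collector S 0.

Bids in descending order: Collector E 1,680, then Collector N 1,570, then Collector B 1,430, then Collector S 490, then Collector P 450.
Collector E has the top bid and wins; the price is the second-highest bid, 1,570.
Collector E's payoff = 1,680 − 1,570 = 110. All other bidders lose, so their payoff is 0.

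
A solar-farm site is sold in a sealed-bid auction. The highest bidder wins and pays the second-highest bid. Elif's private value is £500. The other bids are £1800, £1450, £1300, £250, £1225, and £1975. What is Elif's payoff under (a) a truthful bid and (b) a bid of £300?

(a) £0  (b) £0

The highest competing bid is £1975.
Bidding truthfully at £500: the top bid is £1975 (a rival), so Elif loses. Payoff = £0.
Bidding £300: the top bid is £1975 (a rival), so Elif loses. Payoff = £0.
The bid only affects whether you win, not the price — here both bids land on the same side of the top rival bid, so the deviation is payoff-neutral.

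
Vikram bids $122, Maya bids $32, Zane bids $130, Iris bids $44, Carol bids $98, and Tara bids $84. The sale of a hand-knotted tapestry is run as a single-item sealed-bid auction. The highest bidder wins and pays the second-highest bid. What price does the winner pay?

The winner pays $122.

Bids in descending order: Zane $130, then Vikram $122, then Carol $98, then Tara $84, then Iris $44, then Maya $32.
Zane has the highest bid, so Zane wins.
The second-highest bid is $122, so that is what Zane pays.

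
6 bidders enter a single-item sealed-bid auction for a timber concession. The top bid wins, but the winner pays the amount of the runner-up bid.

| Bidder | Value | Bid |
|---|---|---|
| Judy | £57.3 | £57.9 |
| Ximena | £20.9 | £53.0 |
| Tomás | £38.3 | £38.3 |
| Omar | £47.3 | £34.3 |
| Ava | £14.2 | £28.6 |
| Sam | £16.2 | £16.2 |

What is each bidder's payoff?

Ranking the bids: Judy £57.9, then Ximena £53.0, then Tomás £38.3, then Omar £34.3, then Ava £28.6, then Sam £16.2.
Judy has the top bid and wins; the price is the second-highest bid, £53.0.
Judy's payoff = £57.3 − £53.0 = £4.3. All other bidders lose, so their payoff is 0.

Payoffs: Judy £4.3, Ximena £0.0, Tomás £0.0, Omar £0.0, Ava £0.0, Sam £0.0.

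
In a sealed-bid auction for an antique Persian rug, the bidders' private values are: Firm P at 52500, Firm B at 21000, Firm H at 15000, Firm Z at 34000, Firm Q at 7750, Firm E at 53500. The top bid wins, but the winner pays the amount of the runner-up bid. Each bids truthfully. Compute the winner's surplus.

Winner's surplus: 1000.

Ranking the bids: Firm E 53500; Firm P 52500; Firm Z 34000; Firm B 21000; Firm H 15000; Firm Q 7750.
Firm E wins with the top bid and pays the second-highest, 52500.
Surplus = 53500 − 52500 = 1000.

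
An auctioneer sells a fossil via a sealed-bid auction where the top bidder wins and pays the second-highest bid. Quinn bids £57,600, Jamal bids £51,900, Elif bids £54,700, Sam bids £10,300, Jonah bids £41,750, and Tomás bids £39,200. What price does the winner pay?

Ranking the bids: Quinn £57,600, then Elif £54,700, then Jamal £51,900, then Jonah £41,750, then Tomás £39,200, then Sam £10,300.
Quinn is the highest bidder, so Quinn wins.
Under the second-price rule, the price is the second-highest bid: £54,700.

Price paid: £54,700.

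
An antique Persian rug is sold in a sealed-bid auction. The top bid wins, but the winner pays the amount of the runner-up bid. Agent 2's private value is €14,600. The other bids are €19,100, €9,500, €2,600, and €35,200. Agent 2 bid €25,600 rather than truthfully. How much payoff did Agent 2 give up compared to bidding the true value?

The highest competing bid is €35,200.
Bidding truthfully at €14,600: the top bid is €35,200 (a rival), so Agent 2 loses. Payoff = €0.
Bidding €25,600: the top bid is €35,200 (a rival), so Agent 2 loses. Payoff = €0.
Regret = truthful payoff − actual payoff = €0 − €0 = €0.

Regret: €0.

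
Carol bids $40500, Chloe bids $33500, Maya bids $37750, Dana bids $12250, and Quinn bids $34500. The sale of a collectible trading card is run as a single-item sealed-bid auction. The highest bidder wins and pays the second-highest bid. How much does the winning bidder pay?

Sorted high to low: Carol $40500; Maya $37750; Quinn $34500; Chloe $33500; Dana $12250.
Carol has the highest bid, so Carol wins.
The second-highest bid is $37750, so that is what Carol pays.

$37750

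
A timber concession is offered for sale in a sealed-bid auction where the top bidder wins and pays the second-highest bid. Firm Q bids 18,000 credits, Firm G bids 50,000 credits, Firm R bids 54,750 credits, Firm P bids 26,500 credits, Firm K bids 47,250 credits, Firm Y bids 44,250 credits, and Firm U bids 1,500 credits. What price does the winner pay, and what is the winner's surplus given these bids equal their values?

Ranking the bids: Firm R 54,750 credits > Firm G 50,000 credits > Firm K 47,250 credits > Firm Y 44,250 credits > Firm P 26,500 credits > Firm Q 18,000 credits > Firm U 1,500 credits.
Firm R is the highest bidder, so Firm R wins.
Under the second-price rule, the price is the second-highest bid: 50,000 credits.
Surplus = 54,750 credits − 50,000 credits = 4,750 credits.

Price 50,000 credits; surplus 4,750 credits.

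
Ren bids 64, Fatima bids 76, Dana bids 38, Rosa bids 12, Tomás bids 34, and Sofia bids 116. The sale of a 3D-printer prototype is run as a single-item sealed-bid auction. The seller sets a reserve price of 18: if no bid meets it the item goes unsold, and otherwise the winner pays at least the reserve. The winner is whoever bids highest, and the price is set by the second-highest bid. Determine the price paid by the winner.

Ranking the bids: Sofia 116, then Fatima 76, then Ren 64, then Dana 38, then Tomás 34, then Rosa 12.
Sofia has the highest bid, so Sofia wins.
The second-highest bid is 76, which exceeds the reserve, so that sets the price.

76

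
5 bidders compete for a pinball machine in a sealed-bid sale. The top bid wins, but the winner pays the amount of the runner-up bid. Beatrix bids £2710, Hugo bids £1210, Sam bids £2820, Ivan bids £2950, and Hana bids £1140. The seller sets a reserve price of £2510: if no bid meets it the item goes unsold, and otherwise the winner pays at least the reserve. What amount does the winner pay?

Price paid: £2820.

Ordered from highest: Ivan £2950 > Sam £2820 > Beatrix £2710 > Hugo £1210 > Hana £1140.
Ivan has the highest bid, so Ivan wins.
The second-highest bid is £2820, which exceeds the reserve, so that sets the price.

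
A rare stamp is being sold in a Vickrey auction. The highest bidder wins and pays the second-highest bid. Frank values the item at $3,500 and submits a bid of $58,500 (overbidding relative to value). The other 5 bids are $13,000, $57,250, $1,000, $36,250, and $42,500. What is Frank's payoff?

-$53,750

Highest competing bid: $57,250.
Frank's bid $58,500 is the highest overall, so Frank wins and pays the second-highest bid, $57,250.
Payoff = value − price = $3,500 − $57,250 = -$53,750.
Overbidding won the item at a price above value — truthful bidding would have avoided this loss.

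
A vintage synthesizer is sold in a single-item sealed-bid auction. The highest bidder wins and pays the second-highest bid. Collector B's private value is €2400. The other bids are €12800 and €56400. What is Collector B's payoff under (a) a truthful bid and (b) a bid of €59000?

The highest competing bid is €56400.
Bidding truthfully at €2400: the top bid is €56400 (a rival), so Collector B loses. Payoff = €0.
Bidding €59000: Collector B has the top bid, wins, and pays the second-highest bid €56400. Payoff = €2400 − €56400 = -€54000.

Truthful: €0; alternative: -€54000.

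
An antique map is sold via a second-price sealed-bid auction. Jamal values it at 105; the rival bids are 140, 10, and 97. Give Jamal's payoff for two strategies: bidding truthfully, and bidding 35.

(a) 0  (b) 0

The highest competing bid is 140.
Bidding truthfully at 105: the top bid is 140 (a rival), so Jamal loses. Payoff = 0.
Bidding 35: the top bid is 140 (a rival), so Jamal loses. Payoff = 0.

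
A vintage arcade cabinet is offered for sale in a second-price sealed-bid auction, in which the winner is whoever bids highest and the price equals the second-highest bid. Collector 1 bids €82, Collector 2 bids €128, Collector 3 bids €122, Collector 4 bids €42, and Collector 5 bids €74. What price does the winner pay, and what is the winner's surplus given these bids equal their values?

The winner pays €122 for a surplus of €6.

Ranking the bids: Collector 2 €128 > Collector 3 €122 > Collector 1 €82 > Collector 5 €74 > Collector 4 €42.
Collector 2 is the highest bidder, so Collector 2 wins.
Under the second-price rule, the price is the second-highest bid: €122.
Surplus = €128 − €122 = €6.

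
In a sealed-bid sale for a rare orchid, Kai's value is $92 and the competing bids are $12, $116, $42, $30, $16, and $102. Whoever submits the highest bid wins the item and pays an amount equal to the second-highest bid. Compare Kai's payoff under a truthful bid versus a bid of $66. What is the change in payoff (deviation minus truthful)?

The highest competing bid is $116.
Bidding truthfully at $92: the top bid is $116 (a rival), so Kai loses. Payoff = $0.
Bidding $66: the top bid is $116 (a rival), so Kai loses. Payoff = $0.
Change = $0 − $0 = $0.

Change in payoff: $0.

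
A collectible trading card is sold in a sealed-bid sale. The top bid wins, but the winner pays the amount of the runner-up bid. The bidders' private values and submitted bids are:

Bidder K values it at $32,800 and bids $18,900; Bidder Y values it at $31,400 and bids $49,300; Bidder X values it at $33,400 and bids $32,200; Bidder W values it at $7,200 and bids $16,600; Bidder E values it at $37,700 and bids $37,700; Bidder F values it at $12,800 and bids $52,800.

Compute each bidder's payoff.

Payoffs: Bidder K $0, Bidder Y $0, Bidder X $0, Bidder W $0, Bidder E $0, Bidder F -$36,500.

Ranking the bids: Bidder F $52,800, then Bidder Y $49,300, then Bidder E $37,700, then Bidder X $32,200, then Bidder K $18,900, then Bidder W $16,600.
Bidder F has the top bid and wins; the price is the second-highest bid, $49,300.
Bidder F's payoff = $12,800 − $49,300 = -$36,500. All other bidders lose, so their payoff is 0.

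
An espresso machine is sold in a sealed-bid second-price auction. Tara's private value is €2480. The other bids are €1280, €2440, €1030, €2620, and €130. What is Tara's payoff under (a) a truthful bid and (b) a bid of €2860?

(a) €0  (b) -€140

The highest competing bid is €2620.
Bidding truthfully at €2480: the top bid is €2620 (a rival), so Tara loses. Payoff = €0.
Bidding €2860: Tara has the top bid, wins, and pays the second-highest bid €2620. Payoff = €2480 − €2620 = -€140.
Deviating from a truthful bid can only lose payoff in a second-price auction — never gain.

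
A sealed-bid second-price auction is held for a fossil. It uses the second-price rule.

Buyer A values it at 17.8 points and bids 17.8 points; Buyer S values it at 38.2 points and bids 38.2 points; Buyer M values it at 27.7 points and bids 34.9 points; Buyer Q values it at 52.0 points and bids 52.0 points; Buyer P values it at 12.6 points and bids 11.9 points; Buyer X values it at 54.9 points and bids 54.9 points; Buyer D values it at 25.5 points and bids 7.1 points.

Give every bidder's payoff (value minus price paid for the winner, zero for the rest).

Ranking the bids: Buyer X 54.9 points > Buyer Q 52.0 points > Buyer S 38.2 points > Buyer M 34.9 points > Buyer A 17.8 points > Buyer P 11.9 points > Buyer D 7.1 points.
Buyer X has the top bid and wins; the price is the second-highest bid, 52.0 points.
Buyer X's payoff = 54.9 points − 52.0 points = 2.9 points. All other bidders lose, so their payoff is 0.

Buyer A 0.0 points, Buyer S 0.0 points, Buyer M 0.0 points, Buyer Q 0.0 points, Buyer P 0.0 points, Buyer X 2.9 points, Buyer D 0.0 points.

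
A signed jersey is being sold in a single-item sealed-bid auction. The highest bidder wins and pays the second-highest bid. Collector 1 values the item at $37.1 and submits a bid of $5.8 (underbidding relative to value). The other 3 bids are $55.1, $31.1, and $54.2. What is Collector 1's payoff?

Highest competing bid: $55.1.
Collector 1's bid $5.8 is not the highest, so Collector 1 loses, pays nothing, and earns zero payoff.

Payoff = $0.0.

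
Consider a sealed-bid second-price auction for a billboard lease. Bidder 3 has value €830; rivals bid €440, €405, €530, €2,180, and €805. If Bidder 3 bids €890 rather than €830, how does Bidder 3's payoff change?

The highest competing bid is €2,180.
Bidding truthfully at €830: the top bid is €2,180 (a rival), so Bidder 3 loses. Payoff = €0.
Bidding €890: the top bid is €2,180 (a rival), so Bidder 3 loses. Payoff = €0.
Change = €0 − €0 = €0.
The bid only affects whether you win, not the price — here both bids land on the same side of the top rival bid, so the deviation is payoff-neutral.

€0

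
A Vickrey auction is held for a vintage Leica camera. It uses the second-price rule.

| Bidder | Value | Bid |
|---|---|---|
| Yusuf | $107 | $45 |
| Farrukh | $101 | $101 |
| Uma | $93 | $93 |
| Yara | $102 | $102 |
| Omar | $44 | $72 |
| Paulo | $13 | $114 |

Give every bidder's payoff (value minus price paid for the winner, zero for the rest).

Yusuf $0, Farrukh $0, Uma $0, Yara $0, Omar $0, Paulo -$89.

Ranking the bids: Paulo $114 > Yara $102 > Farrukh $101 > Uma $93 > Omar $72 > Yusuf $45.
Paulo has the top bid and wins; the price is the second-highest bid, $102.
Paulo's payoff = $13 − $102 = -$89. All other bidders lose, so their payoff is 0.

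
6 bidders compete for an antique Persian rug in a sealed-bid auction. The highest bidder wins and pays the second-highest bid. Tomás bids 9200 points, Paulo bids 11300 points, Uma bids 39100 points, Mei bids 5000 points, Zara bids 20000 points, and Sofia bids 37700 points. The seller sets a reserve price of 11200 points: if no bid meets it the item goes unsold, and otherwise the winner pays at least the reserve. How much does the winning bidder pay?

37700 points

Ranking the bids: Uma 39100 points, then Sofia 37700 points, then Zara 20000 points, then Paulo 11300 points, then Tomás 9200 points, then Mei 5000 points.
Uma has the highest bid, so Uma wins.
The second-highest bid is 37700 points, which exceeds the reserve, so that sets the price.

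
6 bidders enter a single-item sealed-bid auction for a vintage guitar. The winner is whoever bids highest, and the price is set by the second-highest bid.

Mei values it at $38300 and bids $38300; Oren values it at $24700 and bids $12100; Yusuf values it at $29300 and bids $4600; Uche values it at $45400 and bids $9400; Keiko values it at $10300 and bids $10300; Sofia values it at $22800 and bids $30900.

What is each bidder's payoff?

Bids in descending order: Mei $38300, then Sofia $30900, then Oren $12100, then Keiko $10300, then Uche $9400, then Yusuf $4600.
Mei has the top bid and wins; the price is the second-highest bid, $30900.
Mei's payoff = $38300 − $30900 = $7400. All other bidders lose, so their payoff is 0.

Payoffs: Mei $7400, Oren $0, Yusuf $0, Uche $0, Keiko $0, Sofia $0.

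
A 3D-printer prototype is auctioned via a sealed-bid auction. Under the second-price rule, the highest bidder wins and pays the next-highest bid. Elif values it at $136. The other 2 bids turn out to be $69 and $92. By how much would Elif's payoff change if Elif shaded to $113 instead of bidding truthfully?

Payoff change: $0.

The highest competing bid is $92.
Bidding truthfully at $136: Elif has the top bid, wins, and pays the second-highest bid $92. Payoff = $136 − $92 = $44.
Bidding $113: Elif has the top bid, wins, and pays the second-highest bid $92. Payoff = $136 − $92 = $44.
Change = $44 − $44 = $0.
The bid only affects whether you win, not the price — here both bids land on the same side of the top rival bid, so the deviation is payoff-neutral.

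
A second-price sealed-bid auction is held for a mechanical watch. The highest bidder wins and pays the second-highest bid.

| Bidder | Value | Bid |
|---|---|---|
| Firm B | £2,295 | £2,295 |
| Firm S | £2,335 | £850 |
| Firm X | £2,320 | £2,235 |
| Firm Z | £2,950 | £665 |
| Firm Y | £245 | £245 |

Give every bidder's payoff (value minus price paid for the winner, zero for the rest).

Payoffs: Firm B £60, Firm S £0, Firm X £0, Firm Z £0, Firm Y £0.

Bids in descending order: Firm B £2,295; Firm X £2,235; Firm S £850; Firm Z £665; Firm Y £245.
Firm B has the top bid and wins; the price is the second-highest bid, £2,235.
Firm B's payoff = £2,295 − £2,235 = £60. All other bidders lose, so their payoff is 0.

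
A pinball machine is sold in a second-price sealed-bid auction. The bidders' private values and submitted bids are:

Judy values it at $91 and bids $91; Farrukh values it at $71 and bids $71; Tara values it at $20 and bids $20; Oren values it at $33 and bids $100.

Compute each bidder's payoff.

Judy $0, Farrukh $0, Tara $0, Oren -$58.

Ordered from highest: Oren $100; Judy $91; Farrukh $71; Tara $20.
Oren has the top bid and wins; the price is the second-highest bid, $91.
Oren's payoff = $33 − $91 = -$58. All other bidders lose, so their payoff is 0.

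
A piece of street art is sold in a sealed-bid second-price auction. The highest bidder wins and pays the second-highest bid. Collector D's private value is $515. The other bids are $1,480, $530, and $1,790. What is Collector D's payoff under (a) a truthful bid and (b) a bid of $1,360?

(a) $0  (b) $0

The highest competing bid is $1,790.
Bidding truthfully at $515: the top bid is $1,790 (a rival), so Collector D loses. Payoff = $0.
Bidding $1,360: the top bid is $1,790 (a rival), so Collector D loses. Payoff = $0.
The bid only affects whether you win, not the price — here both bids land on the same side of the top rival bid, so the deviation is payoff-neutral.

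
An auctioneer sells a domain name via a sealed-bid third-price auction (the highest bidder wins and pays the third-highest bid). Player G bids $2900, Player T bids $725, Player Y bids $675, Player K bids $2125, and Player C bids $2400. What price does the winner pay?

Ranking the bids: Player G $2900; Player C $2400; Player K $2125; Player T $725; Player Y $675.
Player G is the highest bidder, so Player G wins.
Under the third-price rule, the price is the third-highest bid: $2125.

The winner pays $2125.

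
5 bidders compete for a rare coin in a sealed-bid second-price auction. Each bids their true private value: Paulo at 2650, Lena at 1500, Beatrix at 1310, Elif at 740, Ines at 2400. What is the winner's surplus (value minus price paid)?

Surplus = 250.

Sorted high to low: Paulo 2650 > Ines 2400 > Lena 1500 > Beatrix 1310 > Elif 740.
Paulo wins with the top bid and pays the second-highest, 2400.
Surplus = 2650 − 2400 = 250.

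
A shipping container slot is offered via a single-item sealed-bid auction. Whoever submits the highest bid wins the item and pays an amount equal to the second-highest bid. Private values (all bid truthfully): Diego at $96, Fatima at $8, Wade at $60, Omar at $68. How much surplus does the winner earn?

Winner's surplus: $28.

Bids in descending order: Diego $96, then Omar $68, then Wade $60, then Fatima $8.
Diego wins with the top bid and pays the second-highest, $68.
Surplus = $96 − $68 = $28.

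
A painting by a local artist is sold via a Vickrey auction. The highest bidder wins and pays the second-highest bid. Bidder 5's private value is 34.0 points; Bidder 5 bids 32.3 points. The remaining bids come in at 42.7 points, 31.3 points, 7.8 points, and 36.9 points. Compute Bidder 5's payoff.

0.0 points

Highest competing bid: 42.7 points.
Bidder 5's bid 32.3 points is not the highest, so Bidder 5 loses, pays nothing, and earns zero payoff.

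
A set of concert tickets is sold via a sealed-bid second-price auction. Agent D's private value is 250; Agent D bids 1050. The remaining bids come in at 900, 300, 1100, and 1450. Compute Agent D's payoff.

Highest competing bid: 1450.
Agent D's bid 1050 is not the highest, so Agent D loses, pays nothing, and earns zero payoff.

Agent D's payoff: 0.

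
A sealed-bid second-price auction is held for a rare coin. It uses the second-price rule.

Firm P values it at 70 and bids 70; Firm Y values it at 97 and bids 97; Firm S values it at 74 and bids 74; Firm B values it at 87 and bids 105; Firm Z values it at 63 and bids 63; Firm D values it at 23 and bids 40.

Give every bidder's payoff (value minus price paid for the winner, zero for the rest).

Payoffs: Firm P 0, Firm Y 0, Firm S 0, Firm B -10, Firm Z 0, Firm D 0.

Bids in descending order: Firm B 105; Firm Y 97; Firm S 74; Firm P 70; Firm Z 63; Firm D 40.
Firm B has the top bid and wins; the price is the second-highest bid, 97.
Firm B's payoff = 87 − 97 = -10. All other bidders lose, so their payoff is 0.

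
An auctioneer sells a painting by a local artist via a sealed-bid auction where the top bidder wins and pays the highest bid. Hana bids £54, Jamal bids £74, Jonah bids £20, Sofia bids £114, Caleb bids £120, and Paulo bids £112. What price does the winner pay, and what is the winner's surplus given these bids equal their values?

Bids in descending order: Caleb £120 > Sofia £114 > Paulo £112 > Jamal £74 > Hana £54 > Jonah £20.
Caleb is the highest bidder, so Caleb wins.
Under the first-price rule, the price is the highest bid: £120.
Surplus = £120 − £120 = £0.

Price £120; surplus £0.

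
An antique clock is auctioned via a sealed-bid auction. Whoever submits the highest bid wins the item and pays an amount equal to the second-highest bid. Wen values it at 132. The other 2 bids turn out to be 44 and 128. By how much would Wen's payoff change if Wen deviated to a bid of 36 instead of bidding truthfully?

The highest competing bid is 128.
Bidding truthfully at 132: Wen has the top bid, wins, and pays the second-highest bid 128. Payoff = 132 − 128 = 4.
Bidding 36: the top bid is 128 (a rival), so Wen loses. Payoff = 0.
Change = 0 − 4 = -4.

Change in payoff: -4.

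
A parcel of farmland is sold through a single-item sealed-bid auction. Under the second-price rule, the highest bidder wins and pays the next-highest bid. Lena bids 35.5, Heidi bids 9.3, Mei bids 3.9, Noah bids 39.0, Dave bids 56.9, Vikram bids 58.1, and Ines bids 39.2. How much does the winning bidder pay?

The winner pays 56.9.

Ordered from highest: Vikram 58.1; Dave 56.9; Ines 39.2; Noah 39.0; Lena 35.5; Heidi 9.3; Mei 3.9.
Vikram has the highest bid, so Vikram wins.
The second-highest bid is 56.9, so that is what Vikram pays.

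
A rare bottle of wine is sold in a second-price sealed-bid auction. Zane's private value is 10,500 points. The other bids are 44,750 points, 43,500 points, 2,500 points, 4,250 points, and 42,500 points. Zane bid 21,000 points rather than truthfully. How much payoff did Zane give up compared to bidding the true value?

Payoff forgone: 0 points.

The highest competing bid is 44,750 points.
Bidding truthfully at 10,500 points: the top bid is 44,750 points (a rival), so Zane loses. Payoff = 0 points.
Bidding 21,000 points: the top bid is 44,750 points (a rival), so Zane loses. Payoff = 0 points.
Regret = truthful payoff − actual payoff = 0 points − 0 points = 0 points.
The bid only affects whether you win, not the price — here both bids land on the same side of the top rival bid, so the deviation is payoff-neutral.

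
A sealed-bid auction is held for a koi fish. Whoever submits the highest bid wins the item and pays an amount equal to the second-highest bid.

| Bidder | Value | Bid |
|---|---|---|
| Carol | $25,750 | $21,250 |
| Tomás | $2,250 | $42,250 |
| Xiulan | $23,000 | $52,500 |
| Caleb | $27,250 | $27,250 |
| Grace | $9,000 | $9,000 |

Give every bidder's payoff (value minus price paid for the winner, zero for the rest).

Payoffs: Carol $0, Tomás $0, Xiulan -$19,250, Caleb $0, Grace $0.

Sorted high to low: Xiulan $52,500, then Tomás $42,250, then Caleb $27,250, then Carol $21,250, then Grace $9,000.
Xiulan has the top bid and wins; the price is the second-highest bid, $42,250.
Xiulan's payoff = $23,000 − $42,250 = -$19,250. All other bidders lose, so their payoff is 0.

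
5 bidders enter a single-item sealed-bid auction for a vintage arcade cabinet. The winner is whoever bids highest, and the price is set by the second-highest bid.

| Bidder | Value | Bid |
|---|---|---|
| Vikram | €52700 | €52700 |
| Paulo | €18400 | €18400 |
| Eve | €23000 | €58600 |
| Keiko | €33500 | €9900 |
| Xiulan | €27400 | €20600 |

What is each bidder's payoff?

Ranking the bids: Eve €58600; Vikram €52700; Xiulan €20600; Paulo €18400; Keiko €9900.
Eve has the top bid and wins; the price is the second-highest bid, €52700.
Eve's payoff = €23000 − €52700 = -€29700. All other bidders lose, so their payoff is 0.

Vikram €0, Paulo €0, Eve -€29700, Keiko €0, Xiulan €0.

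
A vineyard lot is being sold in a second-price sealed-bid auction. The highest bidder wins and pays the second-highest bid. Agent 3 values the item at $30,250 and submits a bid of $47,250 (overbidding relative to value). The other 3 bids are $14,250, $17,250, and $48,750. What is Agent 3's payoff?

Highest competing bid: $48,750.
Agent 3's bid $47,250 is not the highest, so Agent 3 loses, pays nothing, and earns zero payoff.

Payoff = $0.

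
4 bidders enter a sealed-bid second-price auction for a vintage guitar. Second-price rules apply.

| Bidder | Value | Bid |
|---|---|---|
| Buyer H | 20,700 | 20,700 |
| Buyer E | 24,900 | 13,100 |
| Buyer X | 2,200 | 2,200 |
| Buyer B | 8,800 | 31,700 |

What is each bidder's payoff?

Bids in descending order: Buyer B 31,700; Buyer H 20,700; Buyer E 13,100; Buyer X 2,200.
Buyer B has the top bid and wins; the price is the second-highest bid, 20,700.
Buyer B's payoff = 8,800 − 20,700 = -11,900. All other bidders lose, so their payoff is 0.

Buyer H 0, Buyer E 0, Buyer X 0, Buyer B -11,900.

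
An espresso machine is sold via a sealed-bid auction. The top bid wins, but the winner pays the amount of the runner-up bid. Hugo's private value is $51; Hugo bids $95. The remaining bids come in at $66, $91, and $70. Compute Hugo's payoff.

-$40

Highest competing bid: $91.
Hugo's bid $95 is the highest overall, so Hugo wins and pays the second-highest bid, $91.
Payoff = value − price = $51 − $91 = -$40.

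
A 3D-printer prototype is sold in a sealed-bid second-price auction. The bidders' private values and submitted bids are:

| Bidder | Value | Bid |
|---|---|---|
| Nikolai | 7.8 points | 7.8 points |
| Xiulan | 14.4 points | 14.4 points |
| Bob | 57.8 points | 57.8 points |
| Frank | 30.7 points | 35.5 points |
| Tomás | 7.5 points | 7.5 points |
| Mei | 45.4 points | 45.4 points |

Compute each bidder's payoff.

Payoffs: Nikolai 0.0 points, Xiulan 0.0 points, Bob 12.4 points, Frank 0.0 points, Tomás 0.0 points, Mei 0.0 points.

Ordered from highest: Bob 57.8 points, then Mei 45.4 points, then Frank 35.5 points, then Xiulan 14.4 points, then Nikolai 7.8 points, then Tomás 7.5 points.
Bob has the top bid and wins; the price is the second-highest bid, 45.4 points.
Bob's payoff = 57.8 points − 45.4 points = 12.4 points. All other bidders lose, so their payoff is 0.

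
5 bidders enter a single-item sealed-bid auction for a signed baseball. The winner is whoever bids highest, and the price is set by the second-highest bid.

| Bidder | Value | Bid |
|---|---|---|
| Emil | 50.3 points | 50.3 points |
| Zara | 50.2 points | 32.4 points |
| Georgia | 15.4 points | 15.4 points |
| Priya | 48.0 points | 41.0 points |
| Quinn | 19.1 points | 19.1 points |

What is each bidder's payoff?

Ranking the bids: Emil 50.3 points > Priya 41.0 points > Zara 32.4 points > Quinn 19.1 points > Georgia 15.4 points.
Emil has the top bid and wins; the price is the second-highest bid, 41.0 points.
Emil's payoff = 50.3 points − 41.0 points = 9.3 points. All other bidders lose, so their payoff is 0.

Emil 9.3 points, Zara 0.0 points, Georgia 0.0 points, Priya 0.0 points, Quinn 0.0 points.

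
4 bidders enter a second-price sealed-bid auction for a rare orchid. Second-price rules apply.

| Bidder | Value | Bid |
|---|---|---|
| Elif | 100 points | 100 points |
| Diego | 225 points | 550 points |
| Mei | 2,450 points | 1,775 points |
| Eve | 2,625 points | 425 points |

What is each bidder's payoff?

Ranking the bids: Mei 1,775 points > Diego 550 points > Eve 425 points > Elif 100 points.
Mei has the top bid and wins; the price is the second-highest bid, 550 points.
Mei's payoff = 2,450 points − 550 points = 1,900 points. All other bidders lose, so their payoff is 0.

Elif 0 points, Diego 0 points, Mei 1,900 points, Eve 0 points.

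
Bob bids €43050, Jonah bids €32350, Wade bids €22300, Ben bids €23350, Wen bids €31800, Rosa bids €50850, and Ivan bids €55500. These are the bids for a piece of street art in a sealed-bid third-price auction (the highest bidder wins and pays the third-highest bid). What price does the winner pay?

Ranking the bids: Ivan €55500 > Rosa €50850 > Bob €43050 > Jonah €32350 > Wen €31800 > Ben €23350 > Wade €22300.
Ivan is the highest bidder, so Ivan wins.
Under the third-price rule, the price is the third-highest bid: €43050.

The winner pays €43050.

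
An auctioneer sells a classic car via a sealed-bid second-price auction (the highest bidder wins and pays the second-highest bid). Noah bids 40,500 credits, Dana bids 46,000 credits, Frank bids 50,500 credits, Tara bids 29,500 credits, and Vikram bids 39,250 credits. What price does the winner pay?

Ordered from highest: Frank 50,500 credits; Dana 46,000 credits; Noah 40,500 credits; Vikram 39,250 credits; Tara 29,500 credits.
Frank is the highest bidder, so Frank wins.
Under the second-price rule, the price is the second-highest bid: 46,000 credits.

46,000 credits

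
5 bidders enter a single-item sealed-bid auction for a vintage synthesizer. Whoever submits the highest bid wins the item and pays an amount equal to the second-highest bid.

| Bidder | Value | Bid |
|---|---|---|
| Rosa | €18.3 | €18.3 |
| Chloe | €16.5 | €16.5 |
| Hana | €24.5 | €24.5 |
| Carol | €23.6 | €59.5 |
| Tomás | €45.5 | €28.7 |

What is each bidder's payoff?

Bids in descending order: Carol €59.5; Tomás €28.7; Hana €24.5; Rosa €18.3; Chloe €16.5.
Carol has the top bid and wins; the price is the second-highest bid, €28.7.
Carol's payoff = €23.6 − €28.7 = -€5.1. All other bidders lose, so their payoff is 0.

Rosa €0.0, Chloe €0.0, Hana €0.0, Carol -€5.1, Tomás €0.0.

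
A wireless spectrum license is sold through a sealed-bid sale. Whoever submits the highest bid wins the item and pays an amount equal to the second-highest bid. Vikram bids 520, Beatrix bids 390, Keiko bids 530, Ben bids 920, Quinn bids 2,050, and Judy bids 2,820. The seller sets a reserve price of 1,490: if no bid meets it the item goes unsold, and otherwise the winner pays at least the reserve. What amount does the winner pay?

Price paid: 2,050.

Ordered from highest: Judy 2,820, then Quinn 2,050, then Ben 920, then Keiko 530, then Vikram 520, then Beatrix 390.
Judy has the highest bid, so Judy wins.
The second-highest bid is 2,050, which exceeds the reserve, so that sets the price.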